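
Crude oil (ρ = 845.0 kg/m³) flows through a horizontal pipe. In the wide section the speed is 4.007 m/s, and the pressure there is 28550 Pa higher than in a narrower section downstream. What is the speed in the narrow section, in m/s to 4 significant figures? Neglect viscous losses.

v₂ ≈ 9.145 m/s

Horizontal Bernoulli: P₁ + ½ρv₁² = P₂ + ½ρv₂², so v₂² = v₁² + 2(P₁ − P₂)/ρ.
v₂ = √(4.007² + 2·28550/845.0) = √(16.06 + 67.57) = 9.145 m/s.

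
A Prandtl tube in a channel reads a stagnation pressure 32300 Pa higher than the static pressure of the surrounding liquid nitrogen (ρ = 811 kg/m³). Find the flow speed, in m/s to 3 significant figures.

Bernoulli between the free stream and the stagnation point: ½ρv² = P_stag − P_static.
v = √(2ΔP/ρ) = √(2·32300/811) = 8.92 m/s.

v ≈ 8.92 m/s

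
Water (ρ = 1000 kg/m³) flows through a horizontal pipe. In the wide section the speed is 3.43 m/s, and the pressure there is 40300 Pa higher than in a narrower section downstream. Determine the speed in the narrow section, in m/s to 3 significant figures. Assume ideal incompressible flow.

v₂ ≈ 9.61 m/s

With h₁ = h₂, rearranging Bernoulli gives v₂ = √(v₁² + 2ΔP/ρ).
v₂ = √(3.43² + 2·40300/1000) = √(11.8 + 80.6) = 9.61 m/s.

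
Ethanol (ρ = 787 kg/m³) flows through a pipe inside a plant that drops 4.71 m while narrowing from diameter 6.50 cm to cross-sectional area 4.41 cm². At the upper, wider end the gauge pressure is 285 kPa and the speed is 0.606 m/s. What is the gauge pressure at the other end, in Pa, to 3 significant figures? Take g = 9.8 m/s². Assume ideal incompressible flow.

By continuity, v₂ = v₁·A₁/A₂ = 0.606·(33.2/4.41) = 4.56 m/s.
Energy conservation along the streamline gives P₂ = P₁ − ½ρ(v₂² − v₁²) − ρg(h₂ − h₁).
P₂ = 285000 + ½·787·(0.606² − 4.56²) − 787·9.8·(−4.71) = 285000 + (-8040) − (-36300) = 313000 Pa.

P₂ = 313000 Pa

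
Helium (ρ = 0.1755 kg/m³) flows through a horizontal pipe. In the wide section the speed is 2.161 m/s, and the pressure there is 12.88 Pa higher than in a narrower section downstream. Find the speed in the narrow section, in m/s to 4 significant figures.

v₂ = 12.31 m/s

Horizontal Bernoulli: P₁ + ½ρv₁² = P₂ + ½ρv₂², so v₂² = v₁² + 2(P₁ − P₂)/ρ.
v₂ = √(2.161² + 2·12.88/0.1755) = √(4.670 + 146.8) = 12.31 m/s.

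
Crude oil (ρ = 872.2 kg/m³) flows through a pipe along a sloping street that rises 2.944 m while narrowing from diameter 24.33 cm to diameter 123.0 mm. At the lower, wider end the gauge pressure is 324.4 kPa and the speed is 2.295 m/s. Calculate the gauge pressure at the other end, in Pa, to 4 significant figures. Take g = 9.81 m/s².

By continuity, v₂ = v₁·A₁/A₂ = 2.295·(464.9/118.8) = 8.980 m/s.
Applying Bernoulli between the two ends and solving for P₂: P₂ = P₁ + ½ρ(v₁² − v₂²) − ρgΔh.
P₂ = 324400 + ½·872.2·(2.295² − 8.980²) − 872.2·9.81·(+2.944) = 324400 + (-32870) − (25190) = 266300 Pa.

P₂ ≈ 266300 Pa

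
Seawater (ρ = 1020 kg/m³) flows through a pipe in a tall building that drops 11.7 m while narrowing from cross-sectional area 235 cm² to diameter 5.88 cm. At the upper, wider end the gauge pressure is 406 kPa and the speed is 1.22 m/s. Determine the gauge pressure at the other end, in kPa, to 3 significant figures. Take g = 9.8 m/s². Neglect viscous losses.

P₂ = 467 kPa

By continuity, v₂ = v₁·A₁/A₂ = 1.22·(235/27.2) = 10.6 m/s.
Bernoulli: P₁ + ½ρv₁² + ρg h₁ = P₂ + ½ρv₂² + ρg h₂, so P₂ = P₁ + ½ρ(v₁² − v₂²) − ρg(h₂ − h₁).
P₂ = 406000 + ½·1020·(1.22² − 10.6²) − 1020·9.8·(−11.7) = 406000 + (-56100) − (-117000) = 467000 Pa.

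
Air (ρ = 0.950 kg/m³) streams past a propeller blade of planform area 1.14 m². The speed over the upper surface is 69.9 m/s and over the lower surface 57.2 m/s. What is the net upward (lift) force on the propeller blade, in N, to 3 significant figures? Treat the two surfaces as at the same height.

F ≈ 874 N

With equal heights on the two surfaces, Bernoulli gives P_lower − P_upper = ½ρ(v_upper² − v_lower²).
ΔP = ½·0.950·(69.9² − 57.2²) = 767 Pa.
Lift = ΔP · A = 767 × 1.14 = 874 N.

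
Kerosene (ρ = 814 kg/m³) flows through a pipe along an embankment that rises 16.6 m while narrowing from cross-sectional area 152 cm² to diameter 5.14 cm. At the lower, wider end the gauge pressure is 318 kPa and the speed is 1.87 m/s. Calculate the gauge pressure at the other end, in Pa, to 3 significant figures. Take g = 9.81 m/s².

Mass conservation (A₁v₁ = A₂v₂) gives v₂ = 1.87 × 152/20.7 = 13.7 m/s.
Applying Bernoulli between the two ends and solving for P₂: P₂ = P₁ + ½ρ(v₁² − v₂²) − ρgΔh.
P₂ = 318000 + ½·814·(1.87² − 13.7²) − 814·9.81·(+16.6) = 318000 + (-74900) − (133000) = 110000 Pa.

110000 Pa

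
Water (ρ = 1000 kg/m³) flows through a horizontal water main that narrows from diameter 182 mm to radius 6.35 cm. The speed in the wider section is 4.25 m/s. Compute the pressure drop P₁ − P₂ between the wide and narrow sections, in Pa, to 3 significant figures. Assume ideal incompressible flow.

ΔP = 29100 Pa

Continuity gives A₁v₁ = A₂v₂, so v₂ = (260 cm²)/(127 cm²) × 4.25 m/s = 8.73 m/s.
Bernoulli (h₁ = h₂): P₁ − P₂ = ½ρ(v₂² − v₁²).
P₁ − P₂ = ½·1000·(8.73² − 4.25²) = ½·1000·58.1 = 29100 Pa.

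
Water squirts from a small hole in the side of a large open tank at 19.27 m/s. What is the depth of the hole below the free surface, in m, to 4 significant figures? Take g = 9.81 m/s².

For a small hole in a large open tank, ½v² = gh, giving h = v²/(2g).
h = 19.27²/(2·9.81) = 371.3/19.62 = 18.93 m.

h = 18.93 m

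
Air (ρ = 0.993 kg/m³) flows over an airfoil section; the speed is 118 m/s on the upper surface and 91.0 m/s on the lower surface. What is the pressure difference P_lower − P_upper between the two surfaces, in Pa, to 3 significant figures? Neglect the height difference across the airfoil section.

With negligible Δh, P + ½ρv² is constant, so P_low − P_up = ½ρ(v_up² − v_low²).
ΔP = ½·0.993·(118² − 91.0²) = 2800 Pa.

2800 Pa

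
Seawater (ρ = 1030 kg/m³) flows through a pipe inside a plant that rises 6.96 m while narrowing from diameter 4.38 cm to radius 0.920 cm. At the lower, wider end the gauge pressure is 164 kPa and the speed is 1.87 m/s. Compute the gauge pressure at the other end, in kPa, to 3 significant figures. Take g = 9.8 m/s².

Mass conservation (A₁v₁ = A₂v₂) gives v₂ = 1.87 × 15.1/2.66 = 10.6 m/s.
Applying Bernoulli between the two ends and solving for P₂: P₂ = P₁ + ½ρ(v₁² − v₂²) − ρgΔh.
P₂ = 164000 + ½·1030·(1.87² − 10.6²) − 1030·9.8·(+6.96) = 164000 + (-56000) − (70300) = 37700 Pa.

P₂ = 37.7 kPa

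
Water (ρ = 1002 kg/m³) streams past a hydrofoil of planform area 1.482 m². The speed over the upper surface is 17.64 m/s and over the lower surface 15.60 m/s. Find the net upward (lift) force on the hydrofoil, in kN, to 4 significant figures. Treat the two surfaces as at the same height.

The faster flow above has the lower pressure; Bernoulli (same height) gives ΔP = ½ρ(v_up² − v_low²).
ΔP = ½·1002·(17.64² − 15.60²) = 33970 Pa.
Lift = ΔP · A = 33970 × 1.482 = 50350 N.

F ≈ 50.35 kN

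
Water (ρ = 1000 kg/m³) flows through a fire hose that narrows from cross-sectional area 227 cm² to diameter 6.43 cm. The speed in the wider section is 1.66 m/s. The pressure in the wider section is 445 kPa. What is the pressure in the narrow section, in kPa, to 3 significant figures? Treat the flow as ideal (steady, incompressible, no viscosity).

P₂ ≈ 379 kPa

The volume flow rate is constant, so v₂ = (A₁/A₂)v₁ = (227/32.5)·1.66 = 11.6 m/s.
The pipe is horizontal, so Bernoulli reduces to P₁ + ½ρv₁² = P₂ + ½ρv₂².
P₂ = P₁ − ½ρ(v₂² − v₁²) = 445000 − ½·1000·(11.6² − 1.66²) = 445000 − 66000 = 379000 Pa.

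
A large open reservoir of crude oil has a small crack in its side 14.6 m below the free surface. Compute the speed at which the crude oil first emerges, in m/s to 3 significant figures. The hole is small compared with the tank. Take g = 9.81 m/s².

v ≈ 16.9 m/s

Bernoulli from surface to hole (P equal, v_surface ≈ 0): v = √(2gh) = √(2×9.81×14.6) = 16.9 m/s.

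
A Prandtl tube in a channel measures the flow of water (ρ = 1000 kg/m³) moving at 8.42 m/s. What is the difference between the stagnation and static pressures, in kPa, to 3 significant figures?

ΔP ≈ 35.4 kPa

Bernoulli between the free stream and the stagnation point: ½ρv² = P_stag − P_static.
ΔP = ½·1000·8.42² = 35400 Pa.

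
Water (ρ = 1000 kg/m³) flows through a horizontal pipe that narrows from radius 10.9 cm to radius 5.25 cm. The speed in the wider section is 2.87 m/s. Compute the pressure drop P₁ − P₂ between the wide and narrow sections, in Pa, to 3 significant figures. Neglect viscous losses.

72400 Pa

Mass conservation (A₁v₁ = A₂v₂) gives v₂ = 2.87 × 373/86.6 = 12.4 m/s.
Along the horizontal streamline, P + ½ρv² is constant.
P₁ − P₂ = ½·1000·(12.4² − 2.87²) = ½·1000·145 = 72400 Pa.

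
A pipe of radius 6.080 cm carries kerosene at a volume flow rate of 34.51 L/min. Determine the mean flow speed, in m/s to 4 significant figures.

Q = 34.51 L/min = 0.0005752 m³/s.
v = Q/A = 0.0005752 / 0.01161 = 0.04953 m/s.

v ≈ 0.04953 m/s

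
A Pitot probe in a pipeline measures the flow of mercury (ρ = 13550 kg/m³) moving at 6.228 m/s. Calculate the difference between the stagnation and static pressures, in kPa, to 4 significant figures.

At the stagnation point the flow is brought to rest, so Bernoulli gives P_stag − P_static = ½ρv².
ΔP = ½·13550·6.228² = 262800 Pa.

ΔP ≈ 262.8 kPa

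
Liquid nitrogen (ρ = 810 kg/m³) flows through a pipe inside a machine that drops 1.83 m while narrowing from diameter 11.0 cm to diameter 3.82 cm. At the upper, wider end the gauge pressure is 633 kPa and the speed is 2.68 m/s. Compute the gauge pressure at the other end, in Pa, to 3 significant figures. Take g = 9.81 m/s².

Continuity gives A₁v₁ = A₂v₂, so v₂ = (95.0 cm²)/(11.5 cm²) × 2.68 m/s = 22.2 m/s.
Applying Bernoulli between the two ends and solving for P₂: P₂ = P₁ + ½ρ(v₁² − v₂²) − ρgΔh.
P₂ = 633000 + ½·810·(2.68² − 22.2²) − 810·9.81·(−1.83) = 633000 + (-197000) − (-14500) = 450000 Pa.

P₂ ≈ 450000 Pa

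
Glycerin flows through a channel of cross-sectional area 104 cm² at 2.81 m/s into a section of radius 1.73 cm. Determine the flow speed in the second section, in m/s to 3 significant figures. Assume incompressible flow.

Mass conservation (A₁v₁ = A₂v₂) gives v₂ = 2.81 × 104/9.40 = 31.1 m/s.

v₂ ≈ 31.1 m/s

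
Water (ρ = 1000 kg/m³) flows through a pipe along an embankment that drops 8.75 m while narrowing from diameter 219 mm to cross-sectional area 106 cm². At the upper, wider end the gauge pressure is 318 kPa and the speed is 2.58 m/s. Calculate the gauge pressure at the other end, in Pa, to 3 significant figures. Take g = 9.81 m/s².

P₂ = 365000 Pa

By continuity, v₂ = v₁·A₁/A₂ = 2.58·(377/106) = 9.17 m/s.
Energy conservation along the streamline gives P₂ = P₁ − ½ρ(v₂² − v₁²) − ρg(h₂ − h₁).
P₂ = 318000 + ½·1000·(2.58² − 9.17²) − 1000·9.81·(−8.75) = 318000 + (-38700) − (-85800) = 365000 Pa.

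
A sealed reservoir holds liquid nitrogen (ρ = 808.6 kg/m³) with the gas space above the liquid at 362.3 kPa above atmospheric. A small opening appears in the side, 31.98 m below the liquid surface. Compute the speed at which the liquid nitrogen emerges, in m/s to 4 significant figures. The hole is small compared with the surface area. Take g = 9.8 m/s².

Take point 1 at the surface (v₁ ≈ 0) and point 2 at the hole (at atmospheric pressure). Bernoulli: P₁ + ρg h = P_atm + ½ρv₂².
With P₁ − P_atm = 362300 Pa, v₂ = √(2gh + 2ΔP/ρ) = √(2·9.8·31.98 + 2·362300/808.6) = 39.02 m/s.

39.02 m/s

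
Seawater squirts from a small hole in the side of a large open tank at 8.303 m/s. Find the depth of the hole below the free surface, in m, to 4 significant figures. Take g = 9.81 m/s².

Torricelli: v = √(2gh), so h = v²/(2g).
h = 8.303²/(2·9.81) = 68.94/19.62 = 3.514 m.

h ≈ 3.514 m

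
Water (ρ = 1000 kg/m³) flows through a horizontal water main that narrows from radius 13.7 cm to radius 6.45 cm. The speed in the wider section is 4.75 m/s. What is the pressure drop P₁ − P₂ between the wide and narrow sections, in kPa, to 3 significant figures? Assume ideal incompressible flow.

The volume flow rate is constant, so v₂ = (A₁/A₂)v₁ = (590/131)·4.75 = 21.4 m/s.
The pipe is horizontal, so Bernoulli reduces to P₁ + ½ρv₁² = P₂ + ½ρv₂².
P₁ − P₂ = ½·1000·(21.4² − 4.75²) = ½·1000·437 = 218000 Pa.

ΔP ≈ 218 kPa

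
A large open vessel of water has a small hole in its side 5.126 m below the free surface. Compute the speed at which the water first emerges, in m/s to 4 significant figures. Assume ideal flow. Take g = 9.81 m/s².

v = 10.03 m/s

Bernoulli from surface to hole (P equal, v_surface ≈ 0): v = √(2gh) = √(2×9.81×5.126) = 10.03 m/s.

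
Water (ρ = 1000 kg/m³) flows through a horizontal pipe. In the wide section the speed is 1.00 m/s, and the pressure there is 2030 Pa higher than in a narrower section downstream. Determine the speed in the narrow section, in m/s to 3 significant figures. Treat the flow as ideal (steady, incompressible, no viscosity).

v₂ = 2.25 m/s

With h₁ = h₂, rearranging Bernoulli gives v₂ = √(v₁² + 2ΔP/ρ).
v₂ = √(1.00² + 2·2030/1000) = √(1.00 + 4.06) = 2.25 m/s.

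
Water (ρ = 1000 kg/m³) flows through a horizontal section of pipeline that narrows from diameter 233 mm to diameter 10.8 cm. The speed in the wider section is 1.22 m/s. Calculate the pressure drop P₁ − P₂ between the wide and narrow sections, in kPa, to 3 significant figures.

The volume flow rate is constant, so v₂ = (A₁/A₂)v₁ = (426/91.6)·1.22 = 5.68 m/s.
Along the horizontal streamline, P + ½ρv² is constant.
P₁ − P₂ = ½·1000·(5.68² − 1.22²) = ½·1000·30.8 = 15400 Pa.

ΔP = 15.4 kPa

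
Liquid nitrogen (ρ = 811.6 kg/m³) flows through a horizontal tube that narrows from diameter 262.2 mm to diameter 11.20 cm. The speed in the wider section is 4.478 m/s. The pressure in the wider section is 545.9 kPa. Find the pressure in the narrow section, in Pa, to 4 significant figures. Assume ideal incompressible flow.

309600 Pa

The volume flow rate is constant, so v₂ = (A₁/A₂)v₁ = (540.0/98.52)·4.478 = 24.54 m/s.
With no height change, Bernoulli's equation is P₁ + ½ρv₁² = P₂ + ½ρv₂².
P₂ = P₁ − ½ρ(v₂² − v₁²) = 545900 − ½·811.6·(24.54² − 4.478²) = 545900 − 236300 = 309600 Pa.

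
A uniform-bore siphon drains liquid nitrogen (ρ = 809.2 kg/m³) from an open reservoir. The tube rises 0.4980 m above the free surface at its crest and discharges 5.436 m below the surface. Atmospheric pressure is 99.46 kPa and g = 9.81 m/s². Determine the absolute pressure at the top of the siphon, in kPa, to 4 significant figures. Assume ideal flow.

P_top ≈ 52.35 kPa

From the surface to the outlet (both open to atmosphere, surface at rest): v = √(2g·h_out) = √(2·9.81·5.436) = 10.33 m/s.
Continuity keeps v the same throughout the tube; from surface to crest, P_atm + 0 = P_top + ½ρv² + ρg·h_top.
P_top = 99460 − ½·809.2·10.33² − 809.2·9.81·0.4980 = 52350 Pa.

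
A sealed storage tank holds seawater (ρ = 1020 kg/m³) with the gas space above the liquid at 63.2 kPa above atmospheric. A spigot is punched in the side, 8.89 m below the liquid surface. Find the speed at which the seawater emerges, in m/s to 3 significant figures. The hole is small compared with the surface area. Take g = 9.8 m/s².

Take point 1 at the surface (v₁ ≈ 0) and point 2 at the hole (at atmospheric pressure). Bernoulli: P₁ + ρg h = P_atm + ½ρv₂².
With P₁ − P_atm = 63200 Pa, v₂ = √(2gh + 2ΔP/ρ) = √(2·9.8·8.89 + 2·63200/1020) = 17.3 m/s.

17.3 m/s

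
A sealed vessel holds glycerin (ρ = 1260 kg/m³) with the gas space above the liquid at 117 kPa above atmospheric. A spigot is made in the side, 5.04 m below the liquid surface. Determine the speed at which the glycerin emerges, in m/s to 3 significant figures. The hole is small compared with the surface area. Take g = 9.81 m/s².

Take point 1 at the surface (v₁ ≈ 0) and point 2 at the hole (at atmospheric pressure). Bernoulli: P₁ + ρg h = P_atm + ½ρv₂².
With P₁ − P_atm = 117000 Pa, v₂ = √(2gh + 2ΔP/ρ) = √(2·9.81·5.04 + 2·117000/1260) = 16.9 m/s.

v ≈ 16.9 m/s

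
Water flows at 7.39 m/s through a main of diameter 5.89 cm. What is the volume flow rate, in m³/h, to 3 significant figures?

Q = A·v = 0.00272 m² × 7.39 m/s = 0.0201 m³/s.
Converting: 0.0201 m³/s × 3600 = 72.5 m³/h.

Q ≈ 72.5 m³/h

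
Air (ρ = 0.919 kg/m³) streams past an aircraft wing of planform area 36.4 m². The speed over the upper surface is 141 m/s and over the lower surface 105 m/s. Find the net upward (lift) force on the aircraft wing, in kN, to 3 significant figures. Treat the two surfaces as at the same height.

From P + ½ρv² = const at equal height, P_low − P_up = ½ρ(v_up² − v_low²).
ΔP = ½·0.919·(141² − 105²) = 4070 Pa.
Lift = ΔP · A = 4070 × 36.4 = 148000 N.

F ≈ 148 kN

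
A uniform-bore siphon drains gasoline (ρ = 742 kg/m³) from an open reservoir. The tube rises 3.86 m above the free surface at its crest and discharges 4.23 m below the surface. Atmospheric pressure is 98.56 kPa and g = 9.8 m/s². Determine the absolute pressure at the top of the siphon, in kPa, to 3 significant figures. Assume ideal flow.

From the surface to the outlet (both open to atmosphere, surface at rest): v = √(2g·h_out) = √(2·9.8·4.23) = 9.11 m/s.
With constant cross-section the crest speed equals v; applying Bernoulli from the surface up to the crest, P_top = P_atm − ½ρv² − ρg·h_top.
P_top = 98560 − ½·742·9.11² − 742·9.8·3.86 = 39700 Pa.

P_top = 39.7 kPa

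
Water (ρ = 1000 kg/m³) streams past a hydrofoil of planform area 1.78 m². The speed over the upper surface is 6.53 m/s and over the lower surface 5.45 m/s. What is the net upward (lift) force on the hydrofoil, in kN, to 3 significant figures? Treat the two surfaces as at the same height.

F = 11.5 kN

From P + ½ρv² = const at equal height, P_low − P_up = ½ρ(v_up² − v_low²).
ΔP = ½·1000·(6.53² − 5.45²) = 6470 Pa.
Lift = ΔP · A = 6470 × 1.78 = 11500 N.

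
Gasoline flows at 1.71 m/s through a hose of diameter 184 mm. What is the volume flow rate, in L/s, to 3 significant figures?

Q ≈ 45.5 L/s

Q = A·v = 0.0266 m² × 1.71 m/s = 0.0455 m³/s.
Converting: 0.0455 m³/s × 1000 = 45.5 L/s.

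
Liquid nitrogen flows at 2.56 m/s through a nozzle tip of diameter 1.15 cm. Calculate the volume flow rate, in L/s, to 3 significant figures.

Q = A·v = 0.000104 m² × 2.56 m/s = 0.000266 m³/s.
Converting: 0.000266 m³/s × 1000 = 0.266 L/s.

Q ≈ 0.266 L/s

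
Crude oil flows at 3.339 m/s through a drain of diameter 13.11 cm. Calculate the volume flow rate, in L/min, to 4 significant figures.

Q ≈ 2704 L/min

Q = A·v = 0.01350 m² × 3.339 m/s = 0.04507 m³/s.
Converting: 0.04507 m³/s × 60000 = 2704 L/min.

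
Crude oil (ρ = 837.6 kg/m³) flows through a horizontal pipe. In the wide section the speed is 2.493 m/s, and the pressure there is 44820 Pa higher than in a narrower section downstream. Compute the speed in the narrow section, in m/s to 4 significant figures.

With h₁ = h₂, rearranging Bernoulli gives v₂ = √(v₁² + 2ΔP/ρ).
v₂ = √(2.493² + 2·44820/837.6) = √(6.215 + 107.0) = 10.64 m/s.

v₂ ≈ 10.64 m/s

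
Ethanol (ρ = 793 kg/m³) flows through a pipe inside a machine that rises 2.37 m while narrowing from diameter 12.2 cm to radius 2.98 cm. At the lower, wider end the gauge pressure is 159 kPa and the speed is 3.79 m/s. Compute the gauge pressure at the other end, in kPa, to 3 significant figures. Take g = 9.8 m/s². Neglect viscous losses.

Mass conservation (A₁v₁ = A₂v₂) gives v₂ = 3.79 × 117/27.9 = 15.9 m/s.
Energy conservation along the streamline gives P₂ = P₁ − ½ρ(v₂² − v₁²) − ρg(h₂ − h₁).
P₂ = 159000 + ½·793·(3.79² − 15.9²) − 793·9.8·(+2.37) = 159000 + (-94300) − (18400) = 46300 Pa.

P₂ ≈ 46.3 kPa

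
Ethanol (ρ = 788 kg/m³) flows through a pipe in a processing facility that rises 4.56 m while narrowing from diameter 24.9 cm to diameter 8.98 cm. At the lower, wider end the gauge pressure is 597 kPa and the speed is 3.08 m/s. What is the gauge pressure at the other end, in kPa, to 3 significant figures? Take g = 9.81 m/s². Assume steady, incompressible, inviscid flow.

Continuity gives A₁v₁ = A₂v₂, so v₂ = (487 cm²)/(63.3 cm²) × 3.08 m/s = 23.7 m/s.
Energy conservation along the streamline gives P₂ = P₁ − ½ρ(v₂² − v₁²) − ρg(h₂ − h₁).
P₂ = 597000 + ½·788·(3.08² − 23.7²) − 788·9.81·(+4.56) = 597000 + (-217000) − (35300) = 345000 Pa.

P₂ = 345 kPa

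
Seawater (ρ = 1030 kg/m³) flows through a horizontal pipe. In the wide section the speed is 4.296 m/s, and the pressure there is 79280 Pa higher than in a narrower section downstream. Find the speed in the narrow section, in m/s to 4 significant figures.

Horizontal Bernoulli: P₁ + ½ρv₁² = P₂ + ½ρv₂², so v₂² = v₁² + 2(P₁ − P₂)/ρ.
v₂ = √(4.296² + 2·79280/1030) = √(18.46 + 153.9) = 13.13 m/s.

v₂ ≈ 13.13 m/s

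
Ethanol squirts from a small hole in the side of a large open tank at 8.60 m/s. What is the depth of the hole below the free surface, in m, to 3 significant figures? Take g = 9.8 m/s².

3.77 m

Torricelli: v = √(2gh), so h = v²/(2g).
h = 8.60²/(2·9.8) = 74.0/19.60 = 3.77 m.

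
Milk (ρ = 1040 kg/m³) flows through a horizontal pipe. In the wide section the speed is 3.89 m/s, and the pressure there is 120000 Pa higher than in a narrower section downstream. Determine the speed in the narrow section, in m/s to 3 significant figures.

v₂ ≈ 15.7 m/s

Along the level pipe P + ½ρv² is conserved, hence v₂² = v₁² + 2(P₁ − P₂)/ρ.
v₂ = √(3.89² + 2·120000/1040) = √(15.1 + 231) = 15.7 m/s.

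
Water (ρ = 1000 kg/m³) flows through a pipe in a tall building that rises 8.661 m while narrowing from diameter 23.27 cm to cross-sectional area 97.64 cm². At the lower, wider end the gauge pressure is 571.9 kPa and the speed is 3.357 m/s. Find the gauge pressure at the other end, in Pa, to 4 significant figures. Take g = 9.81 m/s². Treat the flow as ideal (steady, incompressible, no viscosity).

P₂ ≈ 385700 Pa

Continuity gives A₁v₁ = A₂v₂, so v₂ = (425.3 cm²)/(97.64 cm²) × 3.357 m/s = 14.62 m/s.
Applying Bernoulli between the two ends and solving for P₂: P₂ = P₁ + ½ρ(v₁² − v₂²) − ρgΔh.
P₂ = 571900 + ½·1000·(3.357² − 14.62²) − 1000·9.81·(+8.661) = 571900 + (-101300) − (84960) = 385700 Pa.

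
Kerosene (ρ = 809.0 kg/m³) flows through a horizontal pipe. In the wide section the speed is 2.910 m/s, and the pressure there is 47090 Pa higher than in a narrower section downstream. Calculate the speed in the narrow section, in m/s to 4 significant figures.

Along the level pipe P + ½ρv² is conserved, hence v₂² = v₁² + 2(P₁ − P₂)/ρ.
v₂ = √(2.910² + 2·47090/809.0) = √(8.468 + 116.4) = 11.18 m/s.

v₂ ≈ 11.18 m/s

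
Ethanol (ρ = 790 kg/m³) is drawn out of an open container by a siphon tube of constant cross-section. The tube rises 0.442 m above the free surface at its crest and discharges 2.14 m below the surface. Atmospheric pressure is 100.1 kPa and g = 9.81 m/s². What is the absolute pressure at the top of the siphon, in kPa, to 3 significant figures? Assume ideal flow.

The outlet speed comes from Torricelli: v = √(2g·2.14) = 6.48 m/s.
Continuity keeps v the same throughout the tube; from surface to crest, P_atm + 0 = P_top + ½ρv² + ρg·h_top.
P_top = 100100 − ½·790·6.48² − 790·9.81·0.442 = 80100 Pa.

P_top ≈ 80.1 kPa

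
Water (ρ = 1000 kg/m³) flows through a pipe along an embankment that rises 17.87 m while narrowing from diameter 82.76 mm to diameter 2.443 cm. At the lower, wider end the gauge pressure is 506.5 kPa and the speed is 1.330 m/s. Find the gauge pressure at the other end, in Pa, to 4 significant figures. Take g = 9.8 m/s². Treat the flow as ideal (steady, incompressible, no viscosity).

P₂ ≈ 215800 Pa

Continuity gives A₁v₁ = A₂v₂, so v₂ = (53.79 cm²)/(4.687 cm²) × 1.330 m/s = 15.26 m/s.
Energy conservation along the streamline gives P₂ = P₁ − ½ρ(v₂² − v₁²) − ρg(h₂ − h₁).
P₂ = 506500 + ½·1000·(1.330² − 15.26²) − 1000·9.8·(+17.87) = 506500 + (-115600) − (175100) = 215800 Pa.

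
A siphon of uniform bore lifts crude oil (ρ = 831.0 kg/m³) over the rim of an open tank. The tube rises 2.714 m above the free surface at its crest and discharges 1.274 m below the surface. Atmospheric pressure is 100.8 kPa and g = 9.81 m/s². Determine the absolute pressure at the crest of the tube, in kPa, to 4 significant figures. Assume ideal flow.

68.29 kPa

The outlet speed comes from Torricelli: v = √(2g·1.274) = 5.000 m/s.
With constant cross-section the crest speed equals v; applying Bernoulli from the surface up to the crest, P_top = P_atm − ½ρv² − ρg·h_top.
P_top = 100800 − ½·831.0·5.000² − 831.0·9.81·2.714 = 68290 Pa.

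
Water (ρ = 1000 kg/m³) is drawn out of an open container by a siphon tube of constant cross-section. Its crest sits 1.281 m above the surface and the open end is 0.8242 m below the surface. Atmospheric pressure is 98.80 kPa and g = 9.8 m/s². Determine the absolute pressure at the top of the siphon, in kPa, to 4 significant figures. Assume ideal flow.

P_top ≈ 78.17 kPa

Bernoulli surface→outlet gives ½v² = g·h_out, so v = √(2·9.8·0.8242) = 4.019 m/s.
Continuity keeps v the same throughout the tube; from surface to crest, P_atm + 0 = P_top + ½ρv² + ρg·h_top.
P_top = 98800 − ½·1000·4.019² − 1000·9.8·1.281 = 78170 Pa.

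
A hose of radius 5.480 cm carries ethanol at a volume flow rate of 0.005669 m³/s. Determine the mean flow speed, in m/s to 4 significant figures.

Q = 0.005669 m³/s = 0.005669 m³/s.
v = Q/A = 0.005669 / 0.009434 = 0.6009 m/s.

v ≈ 0.6009 m/s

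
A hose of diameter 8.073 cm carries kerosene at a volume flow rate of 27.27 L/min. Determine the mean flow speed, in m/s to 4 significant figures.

Q = 27.27 L/min = 0.0004545 m³/s.
v = Q/A = 0.0004545 / 0.005119 = 0.08879 m/s.

v ≈ 0.08879 m/s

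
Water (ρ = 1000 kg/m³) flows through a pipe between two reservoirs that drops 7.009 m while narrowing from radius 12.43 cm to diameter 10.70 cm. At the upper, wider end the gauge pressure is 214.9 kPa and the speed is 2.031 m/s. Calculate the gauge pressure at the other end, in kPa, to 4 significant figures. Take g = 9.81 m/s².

P₂ = 225.6 kPa

The volume flow rate is constant, so v₂ = (A₁/A₂)v₁ = (485.4/89.92)·2.031 = 10.96 m/s.
Energy conservation along the streamline gives P₂ = P₁ − ½ρ(v₂² − v₁²) − ρg(h₂ − h₁).
P₂ = 214900 + ½·1000·(2.031² − 10.96²) − 1000·9.81·(−7.009) = 214900 + (-58040) − (-68760) = 225600 Pa.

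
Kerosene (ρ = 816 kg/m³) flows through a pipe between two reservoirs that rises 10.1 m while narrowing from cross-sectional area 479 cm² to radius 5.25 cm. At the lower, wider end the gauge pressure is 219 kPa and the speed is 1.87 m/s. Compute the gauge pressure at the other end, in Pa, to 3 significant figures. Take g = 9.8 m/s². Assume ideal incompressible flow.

The volume flow rate is constant, so v₂ = (A₁/A₂)v₁ = (479/86.6)·1.87 = 10.3 m/s.
Applying Bernoulli between the two ends and solving for P₂: P₂ = P₁ + ½ρ(v₁² − v₂²) − ρgΔh.
P₂ = 219000 + ½·816·(1.87² − 10.3²) − 816·9.8·(+10.1) = 219000 + (-42200) − (80800) = 96000 Pa.

P₂ = 96000 Pa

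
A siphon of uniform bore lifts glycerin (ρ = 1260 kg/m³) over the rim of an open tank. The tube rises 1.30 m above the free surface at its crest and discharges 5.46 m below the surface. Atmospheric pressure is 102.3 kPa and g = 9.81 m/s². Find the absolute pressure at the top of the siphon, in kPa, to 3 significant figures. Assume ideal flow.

P_top ≈ 18.7 kPa

Bernoulli surface→outlet gives ½v² = g·h_out, so v = √(2·9.81·5.46) = 10.4 m/s.
The bore is uniform, so the speed at the crest is the same v. Bernoulli surface→crest: P_atm = P_top + ½ρv² + ρg·h_top.
P_top = 102300 − ½·1260·10.4² − 1260·9.81·1.30 = 18700 Pa.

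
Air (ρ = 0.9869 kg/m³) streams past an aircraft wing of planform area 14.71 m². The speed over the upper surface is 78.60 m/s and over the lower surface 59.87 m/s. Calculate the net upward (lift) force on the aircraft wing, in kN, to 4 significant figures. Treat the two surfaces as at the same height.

From P + ½ρv² = const at equal height, P_low − P_up = ½ρ(v_up² − v_low²).
ΔP = ½·0.9869·(78.60² − 59.87²) = 1280 Pa.
Lift = ΔP · A = 1280 × 14.71 = 18830 N.

F ≈ 18.83 kN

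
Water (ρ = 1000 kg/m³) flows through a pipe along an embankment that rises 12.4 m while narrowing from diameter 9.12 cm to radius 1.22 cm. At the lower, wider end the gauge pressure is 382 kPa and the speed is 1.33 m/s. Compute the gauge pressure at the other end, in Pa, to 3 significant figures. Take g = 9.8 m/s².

Mass conservation (A₁v₁ = A₂v₂) gives v₂ = 1.33 × 65.3/4.68 = 18.6 m/s.
Applying Bernoulli between the two ends and solving for P₂: P₂ = P₁ + ½ρ(v₁² − v₂²) − ρgΔh.
P₂ = 382000 + ½·1000·(1.33² − 18.6²) − 1000·9.8·(+12.4) = 382000 + (-172000) − (122000) = 88700 Pa.

P₂ ≈ 88700 Pa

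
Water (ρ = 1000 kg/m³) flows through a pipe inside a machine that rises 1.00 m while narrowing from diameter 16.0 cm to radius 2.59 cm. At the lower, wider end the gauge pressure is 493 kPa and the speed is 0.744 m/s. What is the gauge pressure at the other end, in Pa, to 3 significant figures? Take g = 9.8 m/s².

P₂ ≈ 458000 Pa

Continuity gives A₁v₁ = A₂v₂, so v₂ = (201 cm²)/(21.1 cm²) × 0.744 m/s = 7.10 m/s.
Applying Bernoulli between the two ends and solving for P₂: P₂ = P₁ + ½ρ(v₁² − v₂²) − ρgΔh.
P₂ = 493000 + ½·1000·(0.744² − 7.10²) − 1000·9.8·(+1.00) = 493000 + (-24900) − (9800) = 458000 Pa.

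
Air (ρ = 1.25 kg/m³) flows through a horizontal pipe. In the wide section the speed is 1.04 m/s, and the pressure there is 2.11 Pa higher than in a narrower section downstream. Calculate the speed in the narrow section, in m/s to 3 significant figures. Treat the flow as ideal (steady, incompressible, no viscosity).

2.11 m/s

Horizontal Bernoulli: P₁ + ½ρv₁² = P₂ + ½ρv₂², so v₂² = v₁² + 2(P₁ − P₂)/ρ.
v₂ = √(1.04² + 2·2.11/1.25) = √(1.08 + 3.38) = 2.11 m/s.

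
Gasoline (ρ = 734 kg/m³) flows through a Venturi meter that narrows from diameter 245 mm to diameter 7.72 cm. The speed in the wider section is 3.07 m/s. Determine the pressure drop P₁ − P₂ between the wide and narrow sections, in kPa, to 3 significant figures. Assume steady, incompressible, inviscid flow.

ΔP ≈ 347 kPa

Continuity gives A₁v₁ = A₂v₂, so v₂ = (471 cm²)/(46.8 cm²) × 3.07 m/s = 30.9 m/s.
The pipe is horizontal, so Bernoulli reduces to P₁ + ½ρv₁² = P₂ + ½ρv₂².
P₁ − P₂ = ½·734·(30.9² − 3.07²) = ½·734·947 = 347000 Pa.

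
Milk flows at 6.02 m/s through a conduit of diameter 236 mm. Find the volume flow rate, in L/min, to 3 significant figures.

Q = A·v = 0.0437 m² × 6.02 m/s = 0.263 m³/s.
Converting: 0.263 m³/s × 60000 = 15800 L/min.

15800 L/min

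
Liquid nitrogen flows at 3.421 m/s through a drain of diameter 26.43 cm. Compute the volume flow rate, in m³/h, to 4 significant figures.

Q = A·v = 0.05486 m² × 3.421 m/s = 0.1877 m³/s.
Converting: 0.1877 m³/s × 3600 = 675.7 m³/h.

Q = 675.7 m³/h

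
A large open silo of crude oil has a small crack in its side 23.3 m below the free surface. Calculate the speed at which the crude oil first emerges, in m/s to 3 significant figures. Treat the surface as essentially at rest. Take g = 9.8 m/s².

Torricelli's result v = √(2gh) gives v = √(2·9.8·23.3) = 21.4 m/s.

v = 21.4 m/s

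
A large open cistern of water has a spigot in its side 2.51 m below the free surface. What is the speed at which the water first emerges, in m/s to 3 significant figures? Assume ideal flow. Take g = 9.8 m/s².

v = 7.01 m/s

The surface is effectively still and both ends are open, so ½v² = gh and v = √(2·9.8·2.51) = 7.01 m/s.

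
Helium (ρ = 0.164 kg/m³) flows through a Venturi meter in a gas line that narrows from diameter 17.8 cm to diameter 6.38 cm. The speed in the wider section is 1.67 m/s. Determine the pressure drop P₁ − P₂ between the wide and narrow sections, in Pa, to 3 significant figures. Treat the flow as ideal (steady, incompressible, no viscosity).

By continuity, v₂ = v₁·A₁/A₂ = 1.67·(249/32.0) = 13.0 m/s.
Along the horizontal streamline, P + ½ρv² is constant.
P₁ − P₂ = ½·0.164·(13.0² − 1.67²) = ½·0.164·166 = 13.6 Pa.

13.6 Pa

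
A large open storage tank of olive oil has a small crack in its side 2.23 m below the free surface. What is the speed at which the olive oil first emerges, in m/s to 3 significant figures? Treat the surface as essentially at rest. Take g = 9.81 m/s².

v ≈ 6.61 m/s

The surface is effectively still and both ends are open, so ½v² = gh and v = √(2·9.81·2.23) = 6.61 m/s.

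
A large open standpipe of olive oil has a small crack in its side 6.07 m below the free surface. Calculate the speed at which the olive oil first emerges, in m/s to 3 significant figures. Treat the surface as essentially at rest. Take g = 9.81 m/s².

Bernoulli from surface to hole (P equal, v_surface ≈ 0): v = √(2gh) = √(2×9.81×6.07) = 10.9 m/s.

v ≈ 10.9 m/s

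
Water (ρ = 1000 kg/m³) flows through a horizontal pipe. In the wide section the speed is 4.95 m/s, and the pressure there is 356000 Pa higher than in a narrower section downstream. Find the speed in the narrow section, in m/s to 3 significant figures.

v₂ ≈ 27.1 m/s

With h₁ = h₂, rearranging Bernoulli gives v₂ = √(v₁² + 2ΔP/ρ).
v₂ = √(4.95² + 2·356000/1000) = √(24.5 + 712) = 27.1 m/s.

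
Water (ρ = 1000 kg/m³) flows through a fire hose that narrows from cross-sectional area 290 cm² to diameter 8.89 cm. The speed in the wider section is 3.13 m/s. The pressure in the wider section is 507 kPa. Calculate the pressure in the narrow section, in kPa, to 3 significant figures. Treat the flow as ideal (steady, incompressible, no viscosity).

Mass conservation (A₁v₁ = A₂v₂) gives v₂ = 3.13 × 290/62.1 = 14.6 m/s.
With no height change, Bernoulli's equation is P₁ + ½ρv₁² = P₂ + ½ρv₂².
P₂ = P₁ − ½ρ(v₂² − v₁²) = 507000 − ½·1000·(14.6² − 3.13²) = 507000 − 102000 = 405000 Pa.

P₂ ≈ 405 kPa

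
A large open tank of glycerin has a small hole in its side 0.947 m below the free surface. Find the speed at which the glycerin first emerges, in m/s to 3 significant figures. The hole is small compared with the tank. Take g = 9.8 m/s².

4.31 m/s

With the surface at rest and both surface and jet at atmospheric pressure, Bernoulli gives ρg h = ½ρv², so v = √(2gh) = √(2·9.8·0.947) = 4.31 m/s.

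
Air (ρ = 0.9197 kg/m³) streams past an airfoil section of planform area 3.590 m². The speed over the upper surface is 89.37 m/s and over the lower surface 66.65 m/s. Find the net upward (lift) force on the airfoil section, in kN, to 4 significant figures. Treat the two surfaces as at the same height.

F ≈ 5.852 kN

With equal heights on the two surfaces, Bernoulli gives P_lower − P_upper = ½ρ(v_upper² − v_lower²).
ΔP = ½·0.9197·(89.37² − 66.65²) = 1630 Pa.
Lift = ΔP · A = 1630 × 3.590 = 5852 N.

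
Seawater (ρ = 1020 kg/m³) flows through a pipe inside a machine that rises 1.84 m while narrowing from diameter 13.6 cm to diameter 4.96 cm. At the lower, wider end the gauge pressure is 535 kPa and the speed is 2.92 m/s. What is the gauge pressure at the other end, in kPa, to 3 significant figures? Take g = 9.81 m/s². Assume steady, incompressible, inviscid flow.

Mass conservation (A₁v₁ = A₂v₂) gives v₂ = 2.92 × 145/19.3 = 22.0 m/s.
Applying Bernoulli between the two ends and solving for P₂: P₂ = P₁ + ½ρ(v₁² − v₂²) − ρgΔh.
P₂ = 535000 + ½·1020·(2.92² − 22.0²) − 1020·9.81·(+1.84) = 535000 + (-241000) − (18400) = 275000 Pa.

P₂ = 275 kPa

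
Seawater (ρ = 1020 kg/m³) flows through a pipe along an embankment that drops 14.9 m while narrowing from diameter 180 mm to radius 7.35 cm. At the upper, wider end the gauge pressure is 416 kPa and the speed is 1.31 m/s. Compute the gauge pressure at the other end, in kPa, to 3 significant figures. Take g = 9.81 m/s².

P₂ = 564 kPa

Continuity gives A₁v₁ = A₂v₂, so v₂ = (254 cm²)/(170 cm²) × 1.31 m/s = 1.96 m/s.
Energy conservation along the streamline gives P₂ = P₁ − ½ρ(v₂² − v₁²) − ρg(h₂ − h₁).
P₂ = 416000 + ½·1020·(1.31² − 1.96²) − 1020·9.81·(−14.9) = 416000 + (-1090) − (-149000) = 564000 Pa.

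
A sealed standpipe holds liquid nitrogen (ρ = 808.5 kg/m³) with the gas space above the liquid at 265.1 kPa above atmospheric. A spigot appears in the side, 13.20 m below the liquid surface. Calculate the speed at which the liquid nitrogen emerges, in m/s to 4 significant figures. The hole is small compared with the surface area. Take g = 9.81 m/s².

Take point 1 at the surface (v₁ ≈ 0) and point 2 at the hole (at atmospheric pressure). Bernoulli: P₁ + ρg h = P_atm + ½ρv₂².
With P₁ − P_atm = 265100 Pa, v₂ = √(2gh + 2ΔP/ρ) = √(2·9.81·13.20 + 2·265100/808.5) = 30.25 m/s.

30.25 m/s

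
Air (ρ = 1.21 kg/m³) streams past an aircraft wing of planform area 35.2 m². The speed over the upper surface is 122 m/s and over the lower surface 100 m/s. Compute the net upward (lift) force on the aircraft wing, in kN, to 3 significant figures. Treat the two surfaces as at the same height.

F ≈ 104 kN

With equal heights on the two surfaces, Bernoulli gives P_lower − P_upper = ½ρ(v_upper² − v_lower²).
ΔP = ½·1.21·(122² − 100²) = 2950 Pa.
Lift = ΔP · A = 2950 × 35.2 = 104000 N.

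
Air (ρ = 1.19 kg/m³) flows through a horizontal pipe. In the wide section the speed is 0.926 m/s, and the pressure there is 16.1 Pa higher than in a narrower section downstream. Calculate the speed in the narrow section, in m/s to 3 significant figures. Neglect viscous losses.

v₂ ≈ 5.28 m/s

With h₁ = h₂, rearranging Bernoulli gives v₂ = √(v₁² + 2ΔP/ρ).
v₂ = √(0.926² + 2·16.1/1.19) = √(0.857 + 27.1) = 5.28 m/s.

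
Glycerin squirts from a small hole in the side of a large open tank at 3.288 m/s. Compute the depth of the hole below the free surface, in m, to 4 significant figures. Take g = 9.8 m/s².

Inverting v = √(2gh) gives h = v² / 2g.
h = 3.288²/(2·9.8) = 10.81/19.60 = 0.5516 m.

h = 0.5516 m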